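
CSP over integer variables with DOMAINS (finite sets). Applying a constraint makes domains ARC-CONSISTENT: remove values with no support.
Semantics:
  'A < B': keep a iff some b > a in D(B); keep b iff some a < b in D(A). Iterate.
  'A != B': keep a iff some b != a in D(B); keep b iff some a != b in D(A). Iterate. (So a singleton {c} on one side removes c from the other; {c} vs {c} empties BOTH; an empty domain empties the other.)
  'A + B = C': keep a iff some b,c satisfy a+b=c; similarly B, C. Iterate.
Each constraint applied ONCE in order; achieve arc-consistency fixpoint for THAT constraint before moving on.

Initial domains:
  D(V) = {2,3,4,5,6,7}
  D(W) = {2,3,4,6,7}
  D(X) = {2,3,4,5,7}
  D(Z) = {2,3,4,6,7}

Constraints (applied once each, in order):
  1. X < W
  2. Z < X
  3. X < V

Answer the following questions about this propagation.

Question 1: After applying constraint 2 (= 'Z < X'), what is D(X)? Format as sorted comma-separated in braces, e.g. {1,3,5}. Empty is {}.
Constraint 1 (X < W) on D(X)={2,3,4,5,7} D(W)={2,3,4,6,7}: X {2,3,4,5,7}->{2,3,4,5}; W {2,3,4,6,7}->{3,4,6,7}
Constraint 2 (Z < X) on D(Z)={2,3,4,6,7} D(X)={2,3,4,5}: Z {2,3,4,6,7}->{2,3,4}; X {2,3,4,5}->{3,4,5}
So after constraint 2: D(X) = {3,4,5}

Answer: {3,4,5}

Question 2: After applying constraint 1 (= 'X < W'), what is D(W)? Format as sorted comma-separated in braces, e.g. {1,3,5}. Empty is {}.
Constraint 1 (X < W) on D(X)={2,3,4,5,7} D(W)={2,3,4,6,7}: X {2,3,4,5,7}->{2,3,4,5}; W {2,3,4,6,7}->{3,4,6,7}
So after constraint 1: D(W) = {3,4,6,7}

Answer: {3,4,6,7}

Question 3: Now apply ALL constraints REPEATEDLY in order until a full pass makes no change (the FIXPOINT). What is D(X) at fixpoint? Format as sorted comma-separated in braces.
pass 0 (initial): D(X)={2,3,4,5,7}
pass 1: V {2,3,4,5,6,7}->{4,5,6,7}; W {2,3,4,6,7}->{3,4,6,7}; X {2,3,4,5,7}->{3,4,5}; Z {2,3,4,6,7}->{2,3,4}
pass 2: W {3,4,6,7}->{4,6,7}
pass 3: no change
Fixpoint after 3 passes: D(X) = {3,4,5}

Answer: {3,4,5}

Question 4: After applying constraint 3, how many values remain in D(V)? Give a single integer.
Answer: 4

Derivation:
Constraint 1 (X < W) on D(X)={2,3,4,5,7} D(W)={2,3,4,6,7}: X {2,3,4,5,7}->{2,3,4,5}; W {2,3,4,6,7}->{3,4,6,7}
Constraint 2 (Z < X) on D(Z)={2,3,4,6,7} D(X)={2,3,4,5}: Z {2,3,4,6,7}->{2,3,4}; X {2,3,4,5}->{3,4,5}
Constraint 3 (X < V) on D(X)={3,4,5} D(V)={2,3,4,5,6,7}: V {2,3,4,5,6,7}->{4,5,6,7}
So after constraint 3: D(V)={4,5,6,7}, size = 4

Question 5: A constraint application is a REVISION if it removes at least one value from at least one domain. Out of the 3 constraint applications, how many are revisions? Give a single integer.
Constraint 1 (X < W) on D(X)={2,3,4,5,7} D(W)={2,3,4,6,7}: X {2,3,4,5,7}->{2,3,4,5}; W {2,3,4,6,7}->{3,4,6,7} => REVISION
Constraint 2 (Z < X) on D(Z)={2,3,4,6,7} D(X)={2,3,4,5}: Z {2,3,4,6,7}->{2,3,4}; X {2,3,4,5}->{3,4,5} => REVISION
Constraint 3 (X < V) on D(X)={3,4,5} D(V)={2,3,4,5,6,7}: V {2,3,4,5,6,7}->{4,5,6,7} => REVISION
Total revisions = 3

Answer: 3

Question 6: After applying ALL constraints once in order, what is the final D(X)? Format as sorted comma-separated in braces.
Answer: {3,4,5}

Derivation:
Constraint 1 (X < W) on D(X)={2,3,4,5,7} D(W)={2,3,4,6,7}: X {2,3,4,5,7}->{2,3,4,5}; W {2,3,4,6,7}->{3,4,6,7}
Constraint 2 (Z < X) on D(Z)={2,3,4,6,7} D(X)={2,3,4,5}: Z {2,3,4,6,7}->{2,3,4}; X {2,3,4,5}->{3,4,5}
Constraint 3 (X < V) on D(X)={3,4,5} D(V)={2,3,4,5,6,7}: V {2,3,4,5,6,7}->{4,5,6,7}
So after all 3 constraints: D(X) = {3,4,5}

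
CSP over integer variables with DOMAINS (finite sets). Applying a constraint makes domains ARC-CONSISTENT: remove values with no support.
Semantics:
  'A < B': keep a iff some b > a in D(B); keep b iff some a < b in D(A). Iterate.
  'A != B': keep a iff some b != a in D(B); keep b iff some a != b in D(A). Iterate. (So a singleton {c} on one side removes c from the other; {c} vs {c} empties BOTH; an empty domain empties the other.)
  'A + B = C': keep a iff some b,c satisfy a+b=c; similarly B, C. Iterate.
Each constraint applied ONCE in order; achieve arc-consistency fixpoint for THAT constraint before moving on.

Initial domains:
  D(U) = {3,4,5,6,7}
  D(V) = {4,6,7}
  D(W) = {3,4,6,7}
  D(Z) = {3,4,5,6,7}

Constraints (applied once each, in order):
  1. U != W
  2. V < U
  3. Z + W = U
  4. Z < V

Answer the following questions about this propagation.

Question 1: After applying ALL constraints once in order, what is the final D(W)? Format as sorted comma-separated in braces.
Answer: {3,4}

Derivation:
Constraint 1 (U != W) on D(U)={3,4,5,6,7} D(W)={3,4,6,7}: no change
Constraint 2 (V < U) on D(V)={4,6,7} D(U)={3,4,5,6,7}: V {4,6,7}->{4,6}; U {3,4,5,6,7}->{5,6,7}
Constraint 3 (Z + W = U) on D(Z)={3,4,5,6,7} D(W)={3,4,6,7} D(U)={5,6,7}: Z {3,4,5,6,7}->{3,4}; W {3,4,6,7}->{3,4}; U {5,6,7}->{6,7}
Constraint 4 (Z < V) on D(Z)={3,4} D(V)={4,6}: no change
So after all 4 constraints: D(W) = {3,4}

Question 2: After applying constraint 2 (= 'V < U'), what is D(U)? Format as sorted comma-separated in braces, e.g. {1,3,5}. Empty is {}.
Answer: {5,6,7}

Derivation:
Constraint 1 (U != W) on D(U)={3,4,5,6,7} D(W)={3,4,6,7}: no change
Constraint 2 (V < U) on D(V)={4,6,7} D(U)={3,4,5,6,7}: V {4,6,7}->{4,6}; U {3,4,5,6,7}->{5,6,7}
So after constraint 2: D(U) = {5,6,7}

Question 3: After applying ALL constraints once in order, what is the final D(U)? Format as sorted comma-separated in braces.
Constraint 1 (U != W) on D(U)={3,4,5,6,7} D(W)={3,4,6,7}: no change
Constraint 2 (V < U) on D(V)={4,6,7} D(U)={3,4,5,6,7}: V {4,6,7}->{4,6}; U {3,4,5,6,7}->{5,6,7}
Constraint 3 (Z + W = U) on D(Z)={3,4,5,6,7} D(W)={3,4,6,7} D(U)={5,6,7}: Z {3,4,5,6,7}->{3,4}; W {3,4,6,7}->{3,4}; U {5,6,7}->{6,7}
Constraint 4 (Z < V) on D(Z)={3,4} D(V)={4,6}: no change
So after all 4 constraints: D(U) = {6,7}

Answer: {6,7}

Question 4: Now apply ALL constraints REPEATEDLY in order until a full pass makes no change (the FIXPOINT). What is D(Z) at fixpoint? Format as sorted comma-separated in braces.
pass 0 (initial): D(Z)={3,4,5,6,7}
pass 1: U {3,4,5,6,7}->{6,7}; V {4,6,7}->{4,6}; W {3,4,6,7}->{3,4}; Z {3,4,5,6,7}->{3,4}
pass 2: no change
Fixpoint after 2 passes: D(Z) = {3,4}

Answer: {3,4}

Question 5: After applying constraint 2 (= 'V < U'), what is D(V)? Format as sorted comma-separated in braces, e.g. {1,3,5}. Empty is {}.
Constraint 1 (U != W) on D(U)={3,4,5,6,7} D(W)={3,4,6,7}: no change
Constraint 2 (V < U) on D(V)={4,6,7} D(U)={3,4,5,6,7}: V {4,6,7}->{4,6}; U {3,4,5,6,7}->{5,6,7}
So after constraint 2: D(V) = {4,6}

Answer: {4,6}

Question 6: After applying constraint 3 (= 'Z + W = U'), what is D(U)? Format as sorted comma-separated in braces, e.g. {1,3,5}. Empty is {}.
Answer: {6,7}

Derivation:
Constraint 1 (U != W) on D(U)={3,4,5,6,7} D(W)={3,4,6,7}: no change
Constraint 2 (V < U) on D(V)={4,6,7} D(U)={3,4,5,6,7}: V {4,6,7}->{4,6}; U {3,4,5,6,7}->{5,6,7}
Constraint 3 (Z + W = U) on D(Z)={3,4,5,6,7} D(W)={3,4,6,7} D(U)={5,6,7}: Z {3,4,5,6,7}->{3,4}; W {3,4,6,7}->{3,4}; U {5,6,7}->{6,7}
So after constraint 3: D(U) = {6,7}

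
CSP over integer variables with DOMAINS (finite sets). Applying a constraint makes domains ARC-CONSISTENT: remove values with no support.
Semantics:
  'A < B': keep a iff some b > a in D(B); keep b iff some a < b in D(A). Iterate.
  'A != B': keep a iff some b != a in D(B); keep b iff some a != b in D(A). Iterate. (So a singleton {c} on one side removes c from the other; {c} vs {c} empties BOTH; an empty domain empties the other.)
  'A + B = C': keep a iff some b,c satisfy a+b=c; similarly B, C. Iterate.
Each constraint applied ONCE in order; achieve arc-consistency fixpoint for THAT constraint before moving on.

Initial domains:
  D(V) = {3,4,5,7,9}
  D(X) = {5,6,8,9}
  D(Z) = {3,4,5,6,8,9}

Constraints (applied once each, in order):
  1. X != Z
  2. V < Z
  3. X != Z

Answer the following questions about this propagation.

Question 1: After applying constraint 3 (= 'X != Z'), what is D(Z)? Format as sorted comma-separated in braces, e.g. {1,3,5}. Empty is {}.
Answer: {4,5,6,8,9}

Derivation:
Constraint 1 (X != Z) on D(X)={5,6,8,9} D(Z)={3,4,5,6,8,9}: no change
Constraint 2 (V < Z) on D(V)={3,4,5,7,9} D(Z)={3,4,5,6,8,9}: V {3,4,5,7,9}->{3,4,5,7}; Z {3,4,5,6,8,9}->{4,5,6,8,9}
Constraint 3 (X != Z) on D(X)={5,6,8,9} D(Z)={4,5,6,8,9}: no change
So after constraint 3: D(Z) = {4,5,6,8,9}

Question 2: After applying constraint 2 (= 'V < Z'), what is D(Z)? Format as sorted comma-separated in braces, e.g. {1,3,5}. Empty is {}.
Answer: {4,5,6,8,9}

Derivation:
Constraint 1 (X != Z) on D(X)={5,6,8,9} D(Z)={3,4,5,6,8,9}: no change
Constraint 2 (V < Z) on D(V)={3,4,5,7,9} D(Z)={3,4,5,6,8,9}: V {3,4,5,7,9}->{3,4,5,7}; Z {3,4,5,6,8,9}->{4,5,6,8,9}
So after constraint 2: D(Z) = {4,5,6,8,9}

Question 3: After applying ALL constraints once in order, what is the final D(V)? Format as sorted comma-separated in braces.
Answer: {3,4,5,7}

Derivation:
Constraint 1 (X != Z) on D(X)={5,6,8,9} D(Z)={3,4,5,6,8,9}: no change
Constraint 2 (V < Z) on D(V)={3,4,5,7,9} D(Z)={3,4,5,6,8,9}: V {3,4,5,7,9}->{3,4,5,7}; Z {3,4,5,6,8,9}->{4,5,6,8,9}
Constraint 3 (X != Z) on D(X)={5,6,8,9} D(Z)={4,5,6,8,9}: no change
So after all 3 constraints: D(V) = {3,4,5,7}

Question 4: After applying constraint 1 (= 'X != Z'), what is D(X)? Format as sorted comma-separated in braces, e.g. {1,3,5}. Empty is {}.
Answer: {5,6,8,9}

Derivation:
Constraint 1 (X != Z) on D(X)={5,6,8,9} D(Z)={3,4,5,6,8,9}: no change
So after constraint 1: D(X) = {5,6,8,9}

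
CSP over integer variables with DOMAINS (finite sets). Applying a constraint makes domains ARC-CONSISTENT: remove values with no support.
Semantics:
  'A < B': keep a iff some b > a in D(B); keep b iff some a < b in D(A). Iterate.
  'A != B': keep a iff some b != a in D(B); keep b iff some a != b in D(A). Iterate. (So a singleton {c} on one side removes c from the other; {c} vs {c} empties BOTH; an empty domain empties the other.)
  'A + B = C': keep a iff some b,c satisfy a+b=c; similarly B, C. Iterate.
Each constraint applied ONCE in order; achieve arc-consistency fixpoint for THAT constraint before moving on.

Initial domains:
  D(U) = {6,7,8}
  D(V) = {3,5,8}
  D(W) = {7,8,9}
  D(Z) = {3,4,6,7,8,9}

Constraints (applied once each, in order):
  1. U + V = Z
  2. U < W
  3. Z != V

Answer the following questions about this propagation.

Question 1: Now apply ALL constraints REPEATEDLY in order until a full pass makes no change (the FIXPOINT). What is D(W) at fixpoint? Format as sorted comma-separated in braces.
Answer: {7,8,9}

Derivation:
pass 0 (initial): D(W)={7,8,9}
pass 1: U {6,7,8}->{6}; V {3,5,8}->{3}; Z {3,4,6,7,8,9}->{9}
pass 2: no change
Fixpoint after 2 passes: D(W) = {7,8,9}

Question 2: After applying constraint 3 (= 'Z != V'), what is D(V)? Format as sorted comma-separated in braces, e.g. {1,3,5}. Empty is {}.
Constraint 1 (U + V = Z) on D(U)={6,7,8} D(V)={3,5,8} D(Z)={3,4,6,7,8,9}: U {6,7,8}->{6}; V {3,5,8}->{3}; Z {3,4,6,7,8,9}->{9}
Constraint 2 (U < W) on D(U)={6} D(W)={7,8,9}: no change
Constraint 3 (Z != V) on D(Z)={9} D(V)={3}: no change
So after constraint 3: D(V) = {3}

Answer: {3}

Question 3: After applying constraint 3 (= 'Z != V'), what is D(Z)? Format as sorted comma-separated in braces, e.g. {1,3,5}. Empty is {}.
Constraint 1 (U + V = Z) on D(U)={6,7,8} D(V)={3,5,8} D(Z)={3,4,6,7,8,9}: U {6,7,8}->{6}; V {3,5,8}->{3}; Z {3,4,6,7,8,9}->{9}
Constraint 2 (U < W) on D(U)={6} D(W)={7,8,9}: no change
Constraint 3 (Z != V) on D(Z)={9} D(V)={3}: no change
So after constraint 3: D(Z) = {9}

Answer: {9}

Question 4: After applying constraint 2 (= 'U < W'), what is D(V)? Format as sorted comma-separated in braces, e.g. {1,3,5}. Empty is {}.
Constraint 1 (U + V = Z) on D(U)={6,7,8} D(V)={3,5,8} D(Z)={3,4,6,7,8,9}: U {6,7,8}->{6}; V {3,5,8}->{3}; Z {3,4,6,7,8,9}->{9}
Constraint 2 (U < W) on D(U)={6} D(W)={7,8,9}: no change
So after constraint 2: D(V) = {3}

Answer: {3}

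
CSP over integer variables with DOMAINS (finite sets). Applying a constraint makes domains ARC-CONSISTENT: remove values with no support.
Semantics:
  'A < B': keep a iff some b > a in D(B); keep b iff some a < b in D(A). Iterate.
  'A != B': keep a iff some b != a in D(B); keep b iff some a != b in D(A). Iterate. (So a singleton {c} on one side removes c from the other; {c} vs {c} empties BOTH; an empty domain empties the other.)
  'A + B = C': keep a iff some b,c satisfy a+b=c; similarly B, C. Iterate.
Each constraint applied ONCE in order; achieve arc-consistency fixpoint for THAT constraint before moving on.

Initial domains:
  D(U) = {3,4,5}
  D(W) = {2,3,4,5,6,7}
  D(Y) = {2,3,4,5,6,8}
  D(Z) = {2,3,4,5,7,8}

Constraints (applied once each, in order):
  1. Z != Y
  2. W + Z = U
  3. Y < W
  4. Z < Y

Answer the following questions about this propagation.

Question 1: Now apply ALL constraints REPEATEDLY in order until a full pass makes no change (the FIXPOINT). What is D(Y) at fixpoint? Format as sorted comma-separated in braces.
Answer: {}

Derivation:
pass 0 (initial): D(Y)={2,3,4,5,6,8}
pass 1: U {3,4,5}->{4,5}; W {2,3,4,5,6,7}->{3}; Y {2,3,4,5,6,8}->{}; Z {2,3,4,5,7,8}->{}
pass 2: U {4,5}->{}; W {3}->{}
pass 3: no change
Fixpoint after 3 passes: D(Y) = {}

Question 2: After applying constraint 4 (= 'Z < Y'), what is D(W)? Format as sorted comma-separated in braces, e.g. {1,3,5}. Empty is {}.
Constraint 1 (Z != Y) on D(Z)={2,3,4,5,7,8} D(Y)={2,3,4,5,6,8}: no change
Constraint 2 (W + Z = U) on D(W)={2,3,4,5,6,7} D(Z)={2,3,4,5,7,8} D(U)={3,4,5}: W {2,3,4,5,6,7}->{2,3}; Z {2,3,4,5,7,8}->{2,3}; U {3,4,5}->{4,5}
Constraint 3 (Y < W) on D(Y)={2,3,4,5,6,8} D(W)={2,3}: Y {2,3,4,5,6,8}->{2}; W {2,3}->{3}
Constraint 4 (Z < Y) on D(Z)={2,3} D(Y)={2}: Z {2,3}->{}; Y {2}->{}
So after constraint 4: D(W) = {3}

Answer: {3}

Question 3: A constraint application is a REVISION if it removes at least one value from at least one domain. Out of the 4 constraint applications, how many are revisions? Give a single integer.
Constraint 1 (Z != Y) on D(Z)={2,3,4,5,7,8} D(Y)={2,3,4,5,6,8}: no change => not a revision
Constraint 2 (W + Z = U) on D(W)={2,3,4,5,6,7} D(Z)={2,3,4,5,7,8} D(U)={3,4,5}: W {2,3,4,5,6,7}->{2,3}; Z {2,3,4,5,7,8}->{2,3}; U {3,4,5}->{4,5} => REVISION
Constraint 3 (Y < W) on D(Y)={2,3,4,5,6,8} D(W)={2,3}: Y {2,3,4,5,6,8}->{2}; W {2,3}->{3} => REVISION
Constraint 4 (Z < Y) on D(Z)={2,3} D(Y)={2}: Z {2,3}->{}; Y {2}->{} => REVISION
Total revisions = 3

Answer: 3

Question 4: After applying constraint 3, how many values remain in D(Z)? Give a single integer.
Constraint 1 (Z != Y) on D(Z)={2,3,4,5,7,8} D(Y)={2,3,4,5,6,8}: no change
Constraint 2 (W + Z = U) on D(W)={2,3,4,5,6,7} D(Z)={2,3,4,5,7,8} D(U)={3,4,5}: W {2,3,4,5,6,7}->{2,3}; Z {2,3,4,5,7,8}->{2,3}; U {3,4,5}->{4,5}
Constraint 3 (Y < W) on D(Y)={2,3,4,5,6,8} D(W)={2,3}: Y {2,3,4,5,6,8}->{2}; W {2,3}->{3}
So after constraint 3: D(Z)={2,3}, size = 2

Answer: 2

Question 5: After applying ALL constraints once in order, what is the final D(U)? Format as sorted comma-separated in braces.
Answer: {4,5}

Derivation:
Constraint 1 (Z != Y) on D(Z)={2,3,4,5,7,8} D(Y)={2,3,4,5,6,8}: no change
Constraint 2 (W + Z = U) on D(W)={2,3,4,5,6,7} D(Z)={2,3,4,5,7,8} D(U)={3,4,5}: W {2,3,4,5,6,7}->{2,3}; Z {2,3,4,5,7,8}->{2,3}; U {3,4,5}->{4,5}
Constraint 3 (Y < W) on D(Y)={2,3,4,5,6,8} D(W)={2,3}: Y {2,3,4,5,6,8}->{2}; W {2,3}->{3}
Constraint 4 (Z < Y) on D(Z)={2,3} D(Y)={2}: Z {2,3}->{}; Y {2}->{}
So after all 4 constraints: D(U) = {4,5}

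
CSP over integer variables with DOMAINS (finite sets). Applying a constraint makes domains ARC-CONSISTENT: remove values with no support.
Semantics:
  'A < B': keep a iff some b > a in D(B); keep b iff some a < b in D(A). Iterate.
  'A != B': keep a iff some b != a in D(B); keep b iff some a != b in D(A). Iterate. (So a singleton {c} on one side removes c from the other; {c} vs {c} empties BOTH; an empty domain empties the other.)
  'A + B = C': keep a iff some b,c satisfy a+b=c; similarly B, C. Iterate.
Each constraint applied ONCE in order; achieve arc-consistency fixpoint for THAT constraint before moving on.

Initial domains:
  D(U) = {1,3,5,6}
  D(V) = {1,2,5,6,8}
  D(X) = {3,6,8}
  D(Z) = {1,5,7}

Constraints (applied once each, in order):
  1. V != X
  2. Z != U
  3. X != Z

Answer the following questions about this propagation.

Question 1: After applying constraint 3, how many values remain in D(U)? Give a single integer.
Constraint 1 (V != X) on D(V)={1,2,5,6,8} D(X)={3,6,8}: no change
Constraint 2 (Z != U) on D(Z)={1,5,7} D(U)={1,3,5,6}: no change
Constraint 3 (X != Z) on D(X)={3,6,8} D(Z)={1,5,7}: no change
So after constraint 3: D(U)={1,3,5,6}, size = 4

Answer: 4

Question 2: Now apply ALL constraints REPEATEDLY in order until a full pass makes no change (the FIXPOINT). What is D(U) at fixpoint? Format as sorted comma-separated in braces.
pass 0 (initial): D(U)={1,3,5,6}
pass 1: no change
Fixpoint after 1 passes: D(U) = {1,3,5,6}

Answer: {1,3,5,6}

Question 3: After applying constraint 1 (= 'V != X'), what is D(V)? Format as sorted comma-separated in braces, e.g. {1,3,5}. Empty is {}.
Constraint 1 (V != X) on D(V)={1,2,5,6,8} D(X)={3,6,8}: no change
So after constraint 1: D(V) = {1,2,5,6,8}

Answer: {1,2,5,6,8}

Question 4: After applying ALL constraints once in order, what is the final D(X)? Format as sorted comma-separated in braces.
Answer: {3,6,8}

Derivation:
Constraint 1 (V != X) on D(V)={1,2,5,6,8} D(X)={3,6,8}: no change
Constraint 2 (Z != U) on D(Z)={1,5,7} D(U)={1,3,5,6}: no change
Constraint 3 (X != Z) on D(X)={3,6,8} D(Z)={1,5,7}: no change
So after all 3 constraints: D(X) = {3,6,8}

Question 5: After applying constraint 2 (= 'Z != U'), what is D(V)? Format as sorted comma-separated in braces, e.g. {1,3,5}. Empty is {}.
Answer: {1,2,5,6,8}

Derivation:
Constraint 1 (V != X) on D(V)={1,2,5,6,8} D(X)={3,6,8}: no change
Constraint 2 (Z != U) on D(Z)={1,5,7} D(U)={1,3,5,6}: no change
So after constraint 2: D(V) = {1,2,5,6,8}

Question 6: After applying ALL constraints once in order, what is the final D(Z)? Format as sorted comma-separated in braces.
Constraint 1 (V != X) on D(V)={1,2,5,6,8} D(X)={3,6,8}: no change
Constraint 2 (Z != U) on D(Z)={1,5,7} D(U)={1,3,5,6}: no change
Constraint 3 (X != Z) on D(X)={3,6,8} D(Z)={1,5,7}: no change
So after all 3 constraints: D(Z) = {1,5,7}

Answer: {1,5,7}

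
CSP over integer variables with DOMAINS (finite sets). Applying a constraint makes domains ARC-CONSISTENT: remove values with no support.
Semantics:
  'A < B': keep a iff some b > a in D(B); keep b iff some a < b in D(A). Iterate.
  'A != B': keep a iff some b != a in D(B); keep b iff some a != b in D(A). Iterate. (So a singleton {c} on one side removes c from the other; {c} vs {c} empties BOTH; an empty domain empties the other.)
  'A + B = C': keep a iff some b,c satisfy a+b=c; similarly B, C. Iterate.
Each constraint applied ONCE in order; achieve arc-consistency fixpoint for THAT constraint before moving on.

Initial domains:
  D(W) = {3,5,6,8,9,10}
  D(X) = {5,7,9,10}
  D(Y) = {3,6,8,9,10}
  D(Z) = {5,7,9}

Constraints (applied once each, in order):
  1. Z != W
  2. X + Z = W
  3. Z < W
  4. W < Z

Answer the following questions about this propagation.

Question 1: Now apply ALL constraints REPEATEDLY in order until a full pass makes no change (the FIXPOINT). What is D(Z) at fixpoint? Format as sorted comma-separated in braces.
pass 0 (initial): D(Z)={5,7,9}
pass 1: W {3,5,6,8,9,10}->{}; X {5,7,9,10}->{5}; Z {5,7,9}->{}
pass 2: X {5}->{}
pass 3: no change
Fixpoint after 3 passes: D(Z) = {}

Answer: {}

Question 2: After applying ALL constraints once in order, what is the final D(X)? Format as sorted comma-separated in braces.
Answer: {5}

Derivation:
Constraint 1 (Z != W) on D(Z)={5,7,9} D(W)={3,5,6,8,9,10}: no change
Constraint 2 (X + Z = W) on D(X)={5,7,9,10} D(Z)={5,7,9} D(W)={3,5,6,8,9,10}: X {5,7,9,10}->{5}; Z {5,7,9}->{5}; W {3,5,6,8,9,10}->{10}
Constraint 3 (Z < W) on D(Z)={5} D(W)={10}: no change
Constraint 4 (W < Z) on D(W)={10} D(Z)={5}: W {10}->{}; Z {5}->{}
So after all 4 constraints: D(X) = {5}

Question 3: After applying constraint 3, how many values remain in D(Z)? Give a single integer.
Constraint 1 (Z != W) on D(Z)={5,7,9} D(W)={3,5,6,8,9,10}: no change
Constraint 2 (X + Z = W) on D(X)={5,7,9,10} D(Z)={5,7,9} D(W)={3,5,6,8,9,10}: X {5,7,9,10}->{5}; Z {5,7,9}->{5}; W {3,5,6,8,9,10}->{10}
Constraint 3 (Z < W) on D(Z)={5} D(W)={10}: no change
So after constraint 3: D(Z)={5}, size = 1

Answer: 1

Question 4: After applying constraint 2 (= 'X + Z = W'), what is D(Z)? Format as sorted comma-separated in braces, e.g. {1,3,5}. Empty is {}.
Answer: {5}

Derivation:
Constraint 1 (Z != W) on D(Z)={5,7,9} D(W)={3,5,6,8,9,10}: no change
Constraint 2 (X + Z = W) on D(X)={5,7,9,10} D(Z)={5,7,9} D(W)={3,5,6,8,9,10}: X {5,7,9,10}->{5}; Z {5,7,9}->{5}; W {3,5,6,8,9,10}->{10}
So after constraint 2: D(Z) = {5}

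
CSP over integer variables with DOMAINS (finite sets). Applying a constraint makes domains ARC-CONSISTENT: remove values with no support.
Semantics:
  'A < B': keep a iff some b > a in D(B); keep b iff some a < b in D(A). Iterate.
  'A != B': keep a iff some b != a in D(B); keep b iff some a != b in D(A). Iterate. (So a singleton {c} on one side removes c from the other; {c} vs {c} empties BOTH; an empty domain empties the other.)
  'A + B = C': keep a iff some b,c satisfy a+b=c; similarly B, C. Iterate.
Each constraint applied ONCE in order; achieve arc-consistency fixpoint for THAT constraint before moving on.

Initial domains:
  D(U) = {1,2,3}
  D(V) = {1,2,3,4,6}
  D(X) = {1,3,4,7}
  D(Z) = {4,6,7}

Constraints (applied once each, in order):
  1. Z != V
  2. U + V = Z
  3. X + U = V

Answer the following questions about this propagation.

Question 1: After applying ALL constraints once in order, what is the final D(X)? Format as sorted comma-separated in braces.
Constraint 1 (Z != V) on D(Z)={4,6,7} D(V)={1,2,3,4,6}: no change
Constraint 2 (U + V = Z) on D(U)={1,2,3} D(V)={1,2,3,4,6} D(Z)={4,6,7}: no change
Constraint 3 (X + U = V) on D(X)={1,3,4,7} D(U)={1,2,3} D(V)={1,2,3,4,6}: X {1,3,4,7}->{1,3,4}; V {1,2,3,4,6}->{2,3,4,6}
So after all 3 constraints: D(X) = {1,3,4}

Answer: {1,3,4}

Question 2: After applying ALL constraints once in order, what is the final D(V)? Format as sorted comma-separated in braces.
Constraint 1 (Z != V) on D(Z)={4,6,7} D(V)={1,2,3,4,6}: no change
Constraint 2 (U + V = Z) on D(U)={1,2,3} D(V)={1,2,3,4,6} D(Z)={4,6,7}: no change
Constraint 3 (X + U = V) on D(X)={1,3,4,7} D(U)={1,2,3} D(V)={1,2,3,4,6}: X {1,3,4,7}->{1,3,4}; V {1,2,3,4,6}->{2,3,4,6}
So after all 3 constraints: D(V) = {2,3,4,6}

Answer: {2,3,4,6}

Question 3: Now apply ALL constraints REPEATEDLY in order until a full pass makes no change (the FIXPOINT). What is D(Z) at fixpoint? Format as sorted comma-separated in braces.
pass 0 (initial): D(Z)={4,6,7}
pass 1: V {1,2,3,4,6}->{2,3,4,6}; X {1,3,4,7}->{1,3,4}
pass 2: no change
Fixpoint after 2 passes: D(Z) = {4,6,7}

Answer: {4,6,7}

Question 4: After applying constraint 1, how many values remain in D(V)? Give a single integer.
Constraint 1 (Z != V) on D(Z)={4,6,7} D(V)={1,2,3,4,6}: no change
So after constraint 1: D(V)={1,2,3,4,6}, size = 5

Answer: 5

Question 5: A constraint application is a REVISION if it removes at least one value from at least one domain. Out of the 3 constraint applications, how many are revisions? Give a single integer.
Constraint 1 (Z != V) on D(Z)={4,6,7} D(V)={1,2,3,4,6}: no change => not a revision
Constraint 2 (U + V = Z) on D(U)={1,2,3} D(V)={1,2,3,4,6} D(Z)={4,6,7}: no change => not a revision
Constraint 3 (X + U = V) on D(X)={1,3,4,7} D(U)={1,2,3} D(V)={1,2,3,4,6}: X {1,3,4,7}->{1,3,4}; V {1,2,3,4,6}->{2,3,4,6} => REVISION
Total revisions = 1

Answer: 1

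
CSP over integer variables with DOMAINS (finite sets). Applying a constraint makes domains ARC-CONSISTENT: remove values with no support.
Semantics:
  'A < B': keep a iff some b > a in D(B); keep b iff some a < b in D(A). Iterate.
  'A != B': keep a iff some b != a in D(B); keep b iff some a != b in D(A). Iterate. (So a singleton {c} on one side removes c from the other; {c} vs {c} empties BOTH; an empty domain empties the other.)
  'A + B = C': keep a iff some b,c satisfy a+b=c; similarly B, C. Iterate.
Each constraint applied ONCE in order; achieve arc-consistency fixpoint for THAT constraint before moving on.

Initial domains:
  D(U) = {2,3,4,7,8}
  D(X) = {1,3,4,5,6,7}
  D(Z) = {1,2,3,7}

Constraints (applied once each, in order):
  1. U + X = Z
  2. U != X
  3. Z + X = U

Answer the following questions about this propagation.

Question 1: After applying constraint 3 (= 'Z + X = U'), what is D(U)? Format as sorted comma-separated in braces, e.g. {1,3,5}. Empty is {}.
Constraint 1 (U + X = Z) on D(U)={2,3,4,7,8} D(X)={1,3,4,5,6,7} D(Z)={1,2,3,7}: U {2,3,4,7,8}->{2,3,4}; X {1,3,4,5,6,7}->{1,3,4,5}; Z {1,2,3,7}->{3,7}
Constraint 2 (U != X) on D(U)={2,3,4} D(X)={1,3,4,5}: no change
Constraint 3 (Z + X = U) on D(Z)={3,7} D(X)={1,3,4,5} D(U)={2,3,4}: Z {3,7}->{3}; X {1,3,4,5}->{1}; U {2,3,4}->{4}
So after constraint 3: D(U) = {4}

Answer: {4}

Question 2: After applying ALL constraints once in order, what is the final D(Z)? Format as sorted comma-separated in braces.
Constraint 1 (U + X = Z) on D(U)={2,3,4,7,8} D(X)={1,3,4,5,6,7} D(Z)={1,2,3,7}: U {2,3,4,7,8}->{2,3,4}; X {1,3,4,5,6,7}->{1,3,4,5}; Z {1,2,3,7}->{3,7}
Constraint 2 (U != X) on D(U)={2,3,4} D(X)={1,3,4,5}: no change
Constraint 3 (Z + X = U) on D(Z)={3,7} D(X)={1,3,4,5} D(U)={2,3,4}: Z {3,7}->{3}; X {1,3,4,5}->{1}; U {2,3,4}->{4}
So after all 3 constraints: D(Z) = {3}

Answer: {3}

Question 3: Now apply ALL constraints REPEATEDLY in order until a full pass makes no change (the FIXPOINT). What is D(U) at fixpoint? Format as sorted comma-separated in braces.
pass 0 (initial): D(U)={2,3,4,7,8}
pass 1: U {2,3,4,7,8}->{4}; X {1,3,4,5,6,7}->{1}; Z {1,2,3,7}->{3}
pass 2: U {4}->{}; X {1}->{}; Z {3}->{}
pass 3: no change
Fixpoint after 3 passes: D(U) = {}

Answer: {}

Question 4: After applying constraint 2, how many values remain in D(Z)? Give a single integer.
Constraint 1 (U + X = Z) on D(U)={2,3,4,7,8} D(X)={1,3,4,5,6,7} D(Z)={1,2,3,7}: U {2,3,4,7,8}->{2,3,4}; X {1,3,4,5,6,7}->{1,3,4,5}; Z {1,2,3,7}->{3,7}
Constraint 2 (U != X) on D(U)={2,3,4} D(X)={1,3,4,5}: no change
So after constraint 2: D(Z)={3,7}, size = 2

Answer: 2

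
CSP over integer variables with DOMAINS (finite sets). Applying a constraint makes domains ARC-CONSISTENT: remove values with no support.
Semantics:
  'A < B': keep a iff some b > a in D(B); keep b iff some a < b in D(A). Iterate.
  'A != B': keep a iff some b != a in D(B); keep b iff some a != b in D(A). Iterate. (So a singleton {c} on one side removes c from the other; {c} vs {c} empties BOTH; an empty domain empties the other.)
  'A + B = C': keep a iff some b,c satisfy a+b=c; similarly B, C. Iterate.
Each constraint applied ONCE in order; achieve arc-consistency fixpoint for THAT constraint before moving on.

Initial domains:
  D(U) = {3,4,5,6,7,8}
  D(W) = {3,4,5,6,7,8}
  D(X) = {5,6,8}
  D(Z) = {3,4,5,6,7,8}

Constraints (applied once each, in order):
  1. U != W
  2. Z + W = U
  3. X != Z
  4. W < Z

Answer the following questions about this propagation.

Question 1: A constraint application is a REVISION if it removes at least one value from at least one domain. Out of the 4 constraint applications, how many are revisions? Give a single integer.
Answer: 2

Derivation:
Constraint 1 (U != W) on D(U)={3,4,5,6,7,8} D(W)={3,4,5,6,7,8}: no change => not a revision
Constraint 2 (Z + W = U) on D(Z)={3,4,5,6,7,8} D(W)={3,4,5,6,7,8} D(U)={3,4,5,6,7,8}: Z {3,4,5,6,7,8}->{3,4,5}; W {3,4,5,6,7,8}->{3,4,5}; U {3,4,5,6,7,8}->{6,7,8} => REVISION
Constraint 3 (X != Z) on D(X)={5,6,8} D(Z)={3,4,5}: no change => not a revision
Constraint 4 (W < Z) on D(W)={3,4,5} D(Z)={3,4,5}: W {3,4,5}->{3,4}; Z {3,4,5}->{4,5} => REVISION
Total revisions = 2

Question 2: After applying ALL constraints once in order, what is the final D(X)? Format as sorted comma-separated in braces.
Constraint 1 (U != W) on D(U)={3,4,5,6,7,8} D(W)={3,4,5,6,7,8}: no change
Constraint 2 (Z + W = U) on D(Z)={3,4,5,6,7,8} D(W)={3,4,5,6,7,8} D(U)={3,4,5,6,7,8}: Z {3,4,5,6,7,8}->{3,4,5}; W {3,4,5,6,7,8}->{3,4,5}; U {3,4,5,6,7,8}->{6,7,8}
Constraint 3 (X != Z) on D(X)={5,6,8} D(Z)={3,4,5}: no change
Constraint 4 (W < Z) on D(W)={3,4,5} D(Z)={3,4,5}: W {3,4,5}->{3,4}; Z {3,4,5}->{4,5}
So after all 4 constraints: D(X) = {5,6,8}

Answer: {5,6,8}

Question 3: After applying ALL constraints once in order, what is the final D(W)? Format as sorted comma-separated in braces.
Answer: {3,4}

Derivation:
Constraint 1 (U != W) on D(U)={3,4,5,6,7,8} D(W)={3,4,5,6,7,8}: no change
Constraint 2 (Z + W = U) on D(Z)={3,4,5,6,7,8} D(W)={3,4,5,6,7,8} D(U)={3,4,5,6,7,8}: Z {3,4,5,6,7,8}->{3,4,5}; W {3,4,5,6,7,8}->{3,4,5}; U {3,4,5,6,7,8}->{6,7,8}
Constraint 3 (X != Z) on D(X)={5,6,8} D(Z)={3,4,5}: no change
Constraint 4 (W < Z) on D(W)={3,4,5} D(Z)={3,4,5}: W {3,4,5}->{3,4}; Z {3,4,5}->{4,5}
So after all 4 constraints: D(W) = {3,4}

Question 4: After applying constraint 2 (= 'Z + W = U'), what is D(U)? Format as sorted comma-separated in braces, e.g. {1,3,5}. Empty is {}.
Answer: {6,7,8}

Derivation:
Constraint 1 (U != W) on D(U)={3,4,5,6,7,8} D(W)={3,4,5,6,7,8}: no change
Constraint 2 (Z + W = U) on D(Z)={3,4,5,6,7,8} D(W)={3,4,5,6,7,8} D(U)={3,4,5,6,7,8}: Z {3,4,5,6,7,8}->{3,4,5}; W {3,4,5,6,7,8}->{3,4,5}; U {3,4,5,6,7,8}->{6,7,8}
So after constraint 2: D(U) = {6,7,8}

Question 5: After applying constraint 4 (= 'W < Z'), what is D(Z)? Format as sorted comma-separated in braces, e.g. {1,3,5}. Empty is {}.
Constraint 1 (U != W) on D(U)={3,4,5,6,7,8} D(W)={3,4,5,6,7,8}: no change
Constraint 2 (Z + W = U) on D(Z)={3,4,5,6,7,8} D(W)={3,4,5,6,7,8} D(U)={3,4,5,6,7,8}: Z {3,4,5,6,7,8}->{3,4,5}; W {3,4,5,6,7,8}->{3,4,5}; U {3,4,5,6,7,8}->{6,7,8}
Constraint 3 (X != Z) on D(X)={5,6,8} D(Z)={3,4,5}: no change
Constraint 4 (W < Z) on D(W)={3,4,5} D(Z)={3,4,5}: W {3,4,5}->{3,4}; Z {3,4,5}->{4,5}
So after constraint 4: D(Z) = {4,5}

Answer: {4,5}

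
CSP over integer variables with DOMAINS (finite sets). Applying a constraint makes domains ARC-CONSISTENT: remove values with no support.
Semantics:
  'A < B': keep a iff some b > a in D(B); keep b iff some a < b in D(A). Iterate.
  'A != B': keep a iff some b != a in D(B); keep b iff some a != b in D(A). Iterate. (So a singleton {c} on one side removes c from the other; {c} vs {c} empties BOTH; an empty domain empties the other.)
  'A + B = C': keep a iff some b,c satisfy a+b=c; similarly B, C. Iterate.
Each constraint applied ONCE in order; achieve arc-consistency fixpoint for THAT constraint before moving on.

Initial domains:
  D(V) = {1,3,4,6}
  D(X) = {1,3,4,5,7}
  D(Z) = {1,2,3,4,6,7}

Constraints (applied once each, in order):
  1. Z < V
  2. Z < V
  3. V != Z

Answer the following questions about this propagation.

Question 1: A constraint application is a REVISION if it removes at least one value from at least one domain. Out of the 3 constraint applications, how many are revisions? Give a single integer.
Answer: 1

Derivation:
Constraint 1 (Z < V) on D(Z)={1,2,3,4,6,7} D(V)={1,3,4,6}: Z {1,2,3,4,6,7}->{1,2,3,4}; V {1,3,4,6}->{3,4,6} => REVISION
Constraint 2 (Z < V) on D(Z)={1,2,3,4} D(V)={3,4,6}: no change => not a revision
Constraint 3 (V != Z) on D(V)={3,4,6} D(Z)={1,2,3,4}: no change => not a revision
Total revisions = 1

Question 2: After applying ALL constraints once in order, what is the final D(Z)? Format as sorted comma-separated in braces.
Answer: {1,2,3,4}

Derivation:
Constraint 1 (Z < V) on D(Z)={1,2,3,4,6,7} D(V)={1,3,4,6}: Z {1,2,3,4,6,7}->{1,2,3,4}; V {1,3,4,6}->{3,4,6}
Constraint 2 (Z < V) on D(Z)={1,2,3,4} D(V)={3,4,6}: no change
Constraint 3 (V != Z) on D(V)={3,4,6} D(Z)={1,2,3,4}: no change
So after all 3 constraints: D(Z) = {1,2,3,4}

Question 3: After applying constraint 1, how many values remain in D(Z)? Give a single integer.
Constraint 1 (Z < V) on D(Z)={1,2,3,4,6,7} D(V)={1,3,4,6}: Z {1,2,3,4,6,7}->{1,2,3,4}; V {1,3,4,6}->{3,4,6}
So after constraint 1: D(Z)={1,2,3,4}, size = 4

Answer: 4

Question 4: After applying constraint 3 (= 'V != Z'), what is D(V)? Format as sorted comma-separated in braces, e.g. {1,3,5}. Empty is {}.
Answer: {3,4,6}

Derivation:
Constraint 1 (Z < V) on D(Z)={1,2,3,4,6,7} D(V)={1,3,4,6}: Z {1,2,3,4,6,7}->{1,2,3,4}; V {1,3,4,6}->{3,4,6}
Constraint 2 (Z < V) on D(Z)={1,2,3,4} D(V)={3,4,6}: no change
Constraint 3 (V != Z) on D(V)={3,4,6} D(Z)={1,2,3,4}: no change
So after constraint 3: D(V) = {3,4,6}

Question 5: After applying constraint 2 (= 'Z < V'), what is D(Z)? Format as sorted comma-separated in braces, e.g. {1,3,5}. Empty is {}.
Constraint 1 (Z < V) on D(Z)={1,2,3,4,6,7} D(V)={1,3,4,6}: Z {1,2,3,4,6,7}->{1,2,3,4}; V {1,3,4,6}->{3,4,6}
Constraint 2 (Z < V) on D(Z)={1,2,3,4} D(V)={3,4,6}: no change
So after constraint 2: D(Z) = {1,2,3,4}

Answer: {1,2,3,4}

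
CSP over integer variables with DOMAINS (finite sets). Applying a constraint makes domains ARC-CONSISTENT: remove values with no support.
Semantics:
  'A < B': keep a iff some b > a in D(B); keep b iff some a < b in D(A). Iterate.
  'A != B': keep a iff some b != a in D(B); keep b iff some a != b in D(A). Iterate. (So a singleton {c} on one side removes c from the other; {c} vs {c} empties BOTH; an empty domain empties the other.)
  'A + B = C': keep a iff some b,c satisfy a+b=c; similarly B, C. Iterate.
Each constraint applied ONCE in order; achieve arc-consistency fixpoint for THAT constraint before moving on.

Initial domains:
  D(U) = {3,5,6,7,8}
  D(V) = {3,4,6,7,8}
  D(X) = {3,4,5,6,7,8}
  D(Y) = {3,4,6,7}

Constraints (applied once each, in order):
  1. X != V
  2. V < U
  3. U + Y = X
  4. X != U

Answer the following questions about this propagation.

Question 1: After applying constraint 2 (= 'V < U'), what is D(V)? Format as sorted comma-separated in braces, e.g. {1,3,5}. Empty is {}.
Answer: {3,4,6,7}

Derivation:
Constraint 1 (X != V) on D(X)={3,4,5,6,7,8} D(V)={3,4,6,7,8}: no change
Constraint 2 (V < U) on D(V)={3,4,6,7,8} D(U)={3,5,6,7,8}: V {3,4,6,7,8}->{3,4,6,7}; U {3,5,6,7,8}->{5,6,7,8}
So after constraint 2: D(V) = {3,4,6,7}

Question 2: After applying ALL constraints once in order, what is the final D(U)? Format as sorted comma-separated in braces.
Answer: {5}

Derivation:
Constraint 1 (X != V) on D(X)={3,4,5,6,7,8} D(V)={3,4,6,7,8}: no change
Constraint 2 (V < U) on D(V)={3,4,6,7,8} D(U)={3,5,6,7,8}: V {3,4,6,7,8}->{3,4,6,7}; U {3,5,6,7,8}->{5,6,7,8}
Constraint 3 (U + Y = X) on D(U)={5,6,7,8} D(Y)={3,4,6,7} D(X)={3,4,5,6,7,8}: U {5,6,7,8}->{5}; Y {3,4,6,7}->{3}; X {3,4,5,6,7,8}->{8}
Constraint 4 (X != U) on D(X)={8} D(U)={5}: no change
So after all 4 constraints: D(U) = {5}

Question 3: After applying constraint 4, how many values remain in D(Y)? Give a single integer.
Constraint 1 (X != V) on D(X)={3,4,5,6,7,8} D(V)={3,4,6,7,8}: no change
Constraint 2 (V < U) on D(V)={3,4,6,7,8} D(U)={3,5,6,7,8}: V {3,4,6,7,8}->{3,4,6,7}; U {3,5,6,7,8}->{5,6,7,8}
Constraint 3 (U + Y = X) on D(U)={5,6,7,8} D(Y)={3,4,6,7} D(X)={3,4,5,6,7,8}: U {5,6,7,8}->{5}; Y {3,4,6,7}->{3}; X {3,4,5,6,7,8}->{8}
Constraint 4 (X != U) on D(X)={8} D(U)={5}: no change
So after constraint 4: D(Y)={3}, size = 1

Answer: 1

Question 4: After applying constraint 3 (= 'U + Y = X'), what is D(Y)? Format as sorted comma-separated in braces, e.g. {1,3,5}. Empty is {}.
Constraint 1 (X != V) on D(X)={3,4,5,6,7,8} D(V)={3,4,6,7,8}: no change
Constraint 2 (V < U) on D(V)={3,4,6,7,8} D(U)={3,5,6,7,8}: V {3,4,6,7,8}->{3,4,6,7}; U {3,5,6,7,8}->{5,6,7,8}
Constraint 3 (U + Y = X) on D(U)={5,6,7,8} D(Y)={3,4,6,7} D(X)={3,4,5,6,7,8}: U {5,6,7,8}->{5}; Y {3,4,6,7}->{3}; X {3,4,5,6,7,8}->{8}
So after constraint 3: D(Y) = {3}

Answer: {3}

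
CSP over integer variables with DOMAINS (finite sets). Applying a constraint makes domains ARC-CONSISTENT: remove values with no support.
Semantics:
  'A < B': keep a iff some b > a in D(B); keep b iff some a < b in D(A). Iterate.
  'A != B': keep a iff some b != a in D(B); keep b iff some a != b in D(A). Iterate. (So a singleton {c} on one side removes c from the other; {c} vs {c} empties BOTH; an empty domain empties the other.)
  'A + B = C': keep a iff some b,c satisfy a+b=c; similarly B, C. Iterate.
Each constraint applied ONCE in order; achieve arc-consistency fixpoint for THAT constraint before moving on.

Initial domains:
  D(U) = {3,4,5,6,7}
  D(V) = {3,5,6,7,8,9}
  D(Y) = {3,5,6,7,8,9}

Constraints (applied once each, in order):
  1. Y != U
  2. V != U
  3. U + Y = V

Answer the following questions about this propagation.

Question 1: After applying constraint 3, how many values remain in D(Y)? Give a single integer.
Constraint 1 (Y != U) on D(Y)={3,5,6,7,8,9} D(U)={3,4,5,6,7}: no change
Constraint 2 (V != U) on D(V)={3,5,6,7,8,9} D(U)={3,4,5,6,7}: no change
Constraint 3 (U + Y = V) on D(U)={3,4,5,6,7} D(Y)={3,5,6,7,8,9} D(V)={3,5,6,7,8,9}: U {3,4,5,6,7}->{3,4,5,6}; Y {3,5,6,7,8,9}->{3,5,6}; V {3,5,6,7,8,9}->{6,7,8,9}
So after constraint 3: D(Y)={3,5,6}, size = 3

Answer: 3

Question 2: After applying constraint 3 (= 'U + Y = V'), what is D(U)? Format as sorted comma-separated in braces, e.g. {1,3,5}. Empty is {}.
Constraint 1 (Y != U) on D(Y)={3,5,6,7,8,9} D(U)={3,4,5,6,7}: no change
Constraint 2 (V != U) on D(V)={3,5,6,7,8,9} D(U)={3,4,5,6,7}: no change
Constraint 3 (U + Y = V) on D(U)={3,4,5,6,7} D(Y)={3,5,6,7,8,9} D(V)={3,5,6,7,8,9}: U {3,4,5,6,7}->{3,4,5,6}; Y {3,5,6,7,8,9}->{3,5,6}; V {3,5,6,7,8,9}->{6,7,8,9}
So after constraint 3: D(U) = {3,4,5,6}

Answer: {3,4,5,6}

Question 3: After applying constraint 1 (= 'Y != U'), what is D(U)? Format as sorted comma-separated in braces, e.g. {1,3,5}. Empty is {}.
Constraint 1 (Y != U) on D(Y)={3,5,6,7,8,9} D(U)={3,4,5,6,7}: no change
So after constraint 1: D(U) = {3,4,5,6,7}

Answer: {3,4,5,6,7}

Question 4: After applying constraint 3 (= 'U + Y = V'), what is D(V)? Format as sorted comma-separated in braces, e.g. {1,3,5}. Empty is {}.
Answer: {6,7,8,9}

Derivation:
Constraint 1 (Y != U) on D(Y)={3,5,6,7,8,9} D(U)={3,4,5,6,7}: no change
Constraint 2 (V != U) on D(V)={3,5,6,7,8,9} D(U)={3,4,5,6,7}: no change
Constraint 3 (U + Y = V) on D(U)={3,4,5,6,7} D(Y)={3,5,6,7,8,9} D(V)={3,5,6,7,8,9}: U {3,4,5,6,7}->{3,4,5,6}; Y {3,5,6,7,8,9}->{3,5,6}; V {3,5,6,7,8,9}->{6,7,8,9}
So after constraint 3: D(V) = {6,7,8,9}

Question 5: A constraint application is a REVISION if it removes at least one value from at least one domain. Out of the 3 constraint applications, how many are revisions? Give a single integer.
Constraint 1 (Y != U) on D(Y)={3,5,6,7,8,9} D(U)={3,4,5,6,7}: no change => not a revision
Constraint 2 (V != U) on D(V)={3,5,6,7,8,9} D(U)={3,4,5,6,7}: no change => not a revision
Constraint 3 (U + Y = V) on D(U)={3,4,5,6,7} D(Y)={3,5,6,7,8,9} D(V)={3,5,6,7,8,9}: U {3,4,5,6,7}->{3,4,5,6}; Y {3,5,6,7,8,9}->{3,5,6}; V {3,5,6,7,8,9}->{6,7,8,9} => REVISION
Total revisions = 1

Answer: 1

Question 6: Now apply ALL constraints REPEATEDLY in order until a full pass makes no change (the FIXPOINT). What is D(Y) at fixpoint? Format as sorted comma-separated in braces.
Answer: {3,5,6}

Derivation:
pass 0 (initial): D(Y)={3,5,6,7,8,9}
pass 1: U {3,4,5,6,7}->{3,4,5,6}; V {3,5,6,7,8,9}->{6,7,8,9}; Y {3,5,6,7,8,9}->{3,5,6}
pass 2: no change
Fixpoint after 2 passes: D(Y) = {3,5,6}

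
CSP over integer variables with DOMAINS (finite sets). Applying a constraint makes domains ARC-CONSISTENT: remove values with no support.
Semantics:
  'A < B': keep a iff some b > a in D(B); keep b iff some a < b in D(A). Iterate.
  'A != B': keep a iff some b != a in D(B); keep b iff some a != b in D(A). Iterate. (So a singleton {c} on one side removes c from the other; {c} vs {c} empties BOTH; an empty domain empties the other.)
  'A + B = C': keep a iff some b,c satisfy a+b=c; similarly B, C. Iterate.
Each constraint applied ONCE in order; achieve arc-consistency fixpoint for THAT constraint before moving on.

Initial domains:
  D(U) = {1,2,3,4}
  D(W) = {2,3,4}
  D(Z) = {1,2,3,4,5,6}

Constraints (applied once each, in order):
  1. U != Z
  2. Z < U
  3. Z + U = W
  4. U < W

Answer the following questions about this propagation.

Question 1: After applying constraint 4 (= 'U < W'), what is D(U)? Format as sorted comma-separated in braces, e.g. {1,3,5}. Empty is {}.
Answer: {2,3}

Derivation:
Constraint 1 (U != Z) on D(U)={1,2,3,4} D(Z)={1,2,3,4,5,6}: no change
Constraint 2 (Z < U) on D(Z)={1,2,3,4,5,6} D(U)={1,2,3,4}: Z {1,2,3,4,5,6}->{1,2,3}; U {1,2,3,4}->{2,3,4}
Constraint 3 (Z + U = W) on D(Z)={1,2,3} D(U)={2,3,4} D(W)={2,3,4}: Z {1,2,3}->{1,2}; U {2,3,4}->{2,3}; W {2,3,4}->{3,4}
Constraint 4 (U < W) on D(U)={2,3} D(W)={3,4}: no change
So after constraint 4: D(U) = {2,3}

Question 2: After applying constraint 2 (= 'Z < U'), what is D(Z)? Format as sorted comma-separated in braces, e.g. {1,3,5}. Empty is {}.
Constraint 1 (U != Z) on D(U)={1,2,3,4} D(Z)={1,2,3,4,5,6}: no change
Constraint 2 (Z < U) on D(Z)={1,2,3,4,5,6} D(U)={1,2,3,4}: Z {1,2,3,4,5,6}->{1,2,3}; U {1,2,3,4}->{2,3,4}
So after constraint 2: D(Z) = {1,2,3}

Answer: {1,2,3}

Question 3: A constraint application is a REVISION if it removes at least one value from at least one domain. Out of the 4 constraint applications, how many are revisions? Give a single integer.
Answer: 2

Derivation:
Constraint 1 (U != Z) on D(U)={1,2,3,4} D(Z)={1,2,3,4,5,6}: no change => not a revision
Constraint 2 (Z < U) on D(Z)={1,2,3,4,5,6} D(U)={1,2,3,4}: Z {1,2,3,4,5,6}->{1,2,3}; U {1,2,3,4}->{2,3,4} => REVISION
Constraint 3 (Z + U = W) on D(Z)={1,2,3} D(U)={2,3,4} D(W)={2,3,4}: Z {1,2,3}->{1,2}; U {2,3,4}->{2,3}; W {2,3,4}->{3,4} => REVISION
Constraint 4 (U < W) on D(U)={2,3} D(W)={3,4}: no change => not a revision
Total revisions = 2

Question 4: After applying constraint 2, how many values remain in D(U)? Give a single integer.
Constraint 1 (U != Z) on D(U)={1,2,3,4} D(Z)={1,2,3,4,5,6}: no change
Constraint 2 (Z < U) on D(Z)={1,2,3,4,5,6} D(U)={1,2,3,4}: Z {1,2,3,4,5,6}->{1,2,3}; U {1,2,3,4}->{2,3,4}
So after constraint 2: D(U)={2,3,4}, size = 3

Answer: 3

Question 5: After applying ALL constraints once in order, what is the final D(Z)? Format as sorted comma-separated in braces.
Constraint 1 (U != Z) on D(U)={1,2,3,4} D(Z)={1,2,3,4,5,6}: no change
Constraint 2 (Z < U) on D(Z)={1,2,3,4,5,6} D(U)={1,2,3,4}: Z {1,2,3,4,5,6}->{1,2,3}; U {1,2,3,4}->{2,3,4}
Constraint 3 (Z + U = W) on D(Z)={1,2,3} D(U)={2,3,4} D(W)={2,3,4}: Z {1,2,3}->{1,2}; U {2,3,4}->{2,3}; W {2,3,4}->{3,4}
Constraint 4 (U < W) on D(U)={2,3} D(W)={3,4}: no change
So after all 4 constraints: D(Z) = {1,2}

Answer: {1,2}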